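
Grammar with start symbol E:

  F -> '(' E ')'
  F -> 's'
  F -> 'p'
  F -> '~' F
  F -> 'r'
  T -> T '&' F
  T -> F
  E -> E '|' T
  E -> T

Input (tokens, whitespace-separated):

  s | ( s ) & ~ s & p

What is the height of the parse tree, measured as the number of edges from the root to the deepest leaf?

[E [E [T [F s]]] | [T [T [T [F ( [E [T [F s]]] )]] & [F ~ [F s]]] & [F p]]]

8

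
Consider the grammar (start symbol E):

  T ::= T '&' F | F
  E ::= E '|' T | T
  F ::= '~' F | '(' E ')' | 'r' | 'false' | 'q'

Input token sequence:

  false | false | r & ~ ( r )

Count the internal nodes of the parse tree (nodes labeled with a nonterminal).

15

[E [E [E [T [F false]]] | [T [F false]]] | [T [T [F r]] & [F ~ [F ( [E [T [F r]]] )]]]]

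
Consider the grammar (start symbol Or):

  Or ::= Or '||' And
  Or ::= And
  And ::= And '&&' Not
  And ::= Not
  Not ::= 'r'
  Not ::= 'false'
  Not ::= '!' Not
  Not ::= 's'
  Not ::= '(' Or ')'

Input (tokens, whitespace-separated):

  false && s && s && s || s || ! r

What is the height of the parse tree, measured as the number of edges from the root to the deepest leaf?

[Or [Or [Or [And [And [And [And [Not false]] && [Not s]] && [Not s]] && [Not s]]] || [And [Not s]]] || [And [Not ! [Not r]]]]

8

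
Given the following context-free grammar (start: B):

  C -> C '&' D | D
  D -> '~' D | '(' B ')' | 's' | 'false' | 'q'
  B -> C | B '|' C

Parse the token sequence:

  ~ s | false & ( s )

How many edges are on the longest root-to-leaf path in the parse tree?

[B [B [C [D ~ [D s]]]] | [C [C [D false]] & [D ( [B [C [D s]]] )]]]

6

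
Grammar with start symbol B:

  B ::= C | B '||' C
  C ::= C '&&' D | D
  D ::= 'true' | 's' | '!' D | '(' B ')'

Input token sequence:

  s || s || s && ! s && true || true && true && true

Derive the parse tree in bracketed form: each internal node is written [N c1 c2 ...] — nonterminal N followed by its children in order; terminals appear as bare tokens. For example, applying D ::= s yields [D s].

[B [B [B [B [C [D s]]] || [C [D s]]] || [C [C [C [D s]] && [D ! [D s]]] && [D true]]] || [C [C [C [D true]] && [D true]] && [D true]]]

B
B || C
B || C || C
B || C || C || C
C || C || C || C
D || C || C || C
s || C || C || C
s || D || C || C
s || s || C || C
s || s || C && D || C
s || s || C && D && D || C
s || s || D && D && D || C
s || s || s && D && D || C
s || s || s && ! D && D || C
s || s || s && ! s && D || C
s || s || s && ! s && true || C
s || s || s && ! s && true || C && D
s || s || s && ! s && true || C && D && D
s || s || s && ! s && true || D && D && D
s || s || s && ! s && true || true && D && D
s || s || s && ! s && true || true && true && D
s || s || s && ! s && true || true && true && true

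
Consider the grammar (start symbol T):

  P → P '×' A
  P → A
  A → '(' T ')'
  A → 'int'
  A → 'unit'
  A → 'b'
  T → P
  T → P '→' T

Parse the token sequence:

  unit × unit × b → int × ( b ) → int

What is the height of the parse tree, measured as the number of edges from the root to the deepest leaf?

7

[T [P [P [P [A unit]] × [A unit]] × [A b]] → [T [P [P [A int]] × [A ( [T [P [A b]]] )]] → [T [P [A int]]]]]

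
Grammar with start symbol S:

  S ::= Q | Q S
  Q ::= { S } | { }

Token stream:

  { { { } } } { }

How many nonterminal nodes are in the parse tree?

[S [Q { [S [Q { [S [Q { }]] }]] }] [S [Q { }]]]

8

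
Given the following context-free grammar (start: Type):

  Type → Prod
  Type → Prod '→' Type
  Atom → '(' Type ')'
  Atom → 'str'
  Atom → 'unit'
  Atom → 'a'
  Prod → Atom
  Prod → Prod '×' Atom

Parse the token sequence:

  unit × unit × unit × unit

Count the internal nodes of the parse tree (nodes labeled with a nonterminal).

[Type [Prod [Prod [Prod [Prod [Atom unit]] × [Atom unit]] × [Atom unit]] × [Atom unit]]]

9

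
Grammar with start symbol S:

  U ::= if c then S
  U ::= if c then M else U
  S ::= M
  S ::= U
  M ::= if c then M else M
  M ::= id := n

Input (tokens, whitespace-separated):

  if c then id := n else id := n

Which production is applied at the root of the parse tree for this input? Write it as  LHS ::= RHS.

S ::= M

[S [M if c then [M id := n] else [M id := n]]]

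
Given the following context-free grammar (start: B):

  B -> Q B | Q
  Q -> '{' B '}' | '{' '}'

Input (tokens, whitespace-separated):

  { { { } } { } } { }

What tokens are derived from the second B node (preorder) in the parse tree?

{ { } } { }

[B [Q { [B [Q { [B [Q { }]] }] [B [Q { }]]] }] [B [Q { }]]]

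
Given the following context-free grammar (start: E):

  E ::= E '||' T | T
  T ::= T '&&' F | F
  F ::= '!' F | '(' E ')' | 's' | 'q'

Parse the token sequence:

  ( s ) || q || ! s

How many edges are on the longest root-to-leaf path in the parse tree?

8

[E [E [E [T [F ( [E [T [F s]]] )]]] || [T [F q]]] || [T [F ! [F s]]]]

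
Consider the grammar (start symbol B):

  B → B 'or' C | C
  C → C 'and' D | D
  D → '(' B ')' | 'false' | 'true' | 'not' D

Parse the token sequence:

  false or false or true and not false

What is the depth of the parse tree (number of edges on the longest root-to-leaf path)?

5

[B [B [B [C [D false]]] or [C [D false]]] or [C [C [D true]] and [D not [D false]]]]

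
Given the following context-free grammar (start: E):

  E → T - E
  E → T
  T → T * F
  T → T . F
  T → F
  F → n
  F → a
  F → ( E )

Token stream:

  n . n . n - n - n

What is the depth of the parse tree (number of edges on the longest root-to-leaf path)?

[E [T [T [T [F n]] . [F n]] . [F n]] - [E [T [F n]] - [E [T [F n]]]]]

5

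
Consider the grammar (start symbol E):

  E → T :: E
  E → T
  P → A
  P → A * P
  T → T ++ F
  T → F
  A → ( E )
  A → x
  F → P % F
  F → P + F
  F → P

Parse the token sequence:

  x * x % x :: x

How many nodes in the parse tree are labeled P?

4

[E [T [F [P [A x] * [P [A x]]] % [F [P [A x]]]]] :: [E [T [F [P [A x]]]]]]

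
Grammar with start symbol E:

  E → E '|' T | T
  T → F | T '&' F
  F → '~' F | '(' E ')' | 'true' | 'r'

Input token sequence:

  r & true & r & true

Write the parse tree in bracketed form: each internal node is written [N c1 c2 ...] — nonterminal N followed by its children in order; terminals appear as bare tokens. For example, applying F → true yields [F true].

[E [T [T [T [T [F r]] & [F true]] & [F r]] & [F true]]]

E
T
T & F
T & F & F
T & F & F & F
F & F & F & F
r & F & F & F
r & true & F & F
r & true & r & F
r & true & r & true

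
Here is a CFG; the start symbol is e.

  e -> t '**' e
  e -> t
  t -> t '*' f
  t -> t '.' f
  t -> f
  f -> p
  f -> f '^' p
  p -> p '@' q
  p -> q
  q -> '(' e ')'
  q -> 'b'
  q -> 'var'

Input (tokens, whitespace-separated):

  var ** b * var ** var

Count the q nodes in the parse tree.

[e [t [f [p [q var]]]] ** [e [t [t [f [p [q b]]]] * [f [p [q var]]]] ** [e [t [f [p [q var]]]]]]]

4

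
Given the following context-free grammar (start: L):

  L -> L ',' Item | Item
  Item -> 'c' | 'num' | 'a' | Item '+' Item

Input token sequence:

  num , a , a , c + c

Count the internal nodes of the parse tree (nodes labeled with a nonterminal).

[L [L [L [L [Item num]] , [Item a]] , [Item a]] , [Item [Item c] + [Item c]]]

10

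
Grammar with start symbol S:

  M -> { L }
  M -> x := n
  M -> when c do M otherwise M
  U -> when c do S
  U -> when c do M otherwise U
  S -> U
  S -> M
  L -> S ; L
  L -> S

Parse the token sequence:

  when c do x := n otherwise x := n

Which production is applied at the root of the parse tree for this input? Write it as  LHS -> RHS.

[S [M when c do [M x := n] otherwise [M x := n]]]

S -> M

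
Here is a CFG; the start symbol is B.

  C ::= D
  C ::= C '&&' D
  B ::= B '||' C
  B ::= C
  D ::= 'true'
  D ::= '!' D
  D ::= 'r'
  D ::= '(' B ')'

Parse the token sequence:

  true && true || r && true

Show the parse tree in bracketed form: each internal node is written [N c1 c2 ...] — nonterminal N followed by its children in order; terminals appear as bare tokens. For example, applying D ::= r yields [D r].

B
B || C
C || C
C && D || C
D && D || C
true && D || C
true && true || C
true && true || C && D
true && true || D && D
true && true || r && D
true && true || r && true

[B [B [C [C [D true]] && [D true]]] || [C [C [D r]] && [D true]]]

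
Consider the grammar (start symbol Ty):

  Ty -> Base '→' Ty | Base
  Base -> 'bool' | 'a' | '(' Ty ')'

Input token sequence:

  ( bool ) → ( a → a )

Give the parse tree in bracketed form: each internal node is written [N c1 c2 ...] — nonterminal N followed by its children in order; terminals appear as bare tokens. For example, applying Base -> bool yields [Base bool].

[Ty [Base ( [Ty [Base bool]] )] → [Ty [Base ( [Ty [Base a] → [Ty [Base a]]] )]]]

Ty
Base → Ty
( Ty ) → Ty
( Base ) → Ty
( bool ) → Ty
( bool ) → Base
( bool ) → ( Ty )
( bool ) → ( Base → Ty )
( bool ) → ( a → Ty )
( bool ) → ( a → Base )
( bool ) → ( a → a )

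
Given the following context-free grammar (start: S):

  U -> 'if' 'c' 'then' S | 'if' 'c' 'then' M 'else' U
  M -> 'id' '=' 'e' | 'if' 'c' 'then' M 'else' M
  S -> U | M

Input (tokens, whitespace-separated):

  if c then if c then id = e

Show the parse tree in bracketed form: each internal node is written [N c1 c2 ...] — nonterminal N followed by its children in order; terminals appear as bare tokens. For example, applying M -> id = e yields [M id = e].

[S [U if c then [S [U if c then [S [M id = e]]]]]]

S
U
if c then S
if c then U
if c then if c then S
if c then if c then M
if c then if c then id = e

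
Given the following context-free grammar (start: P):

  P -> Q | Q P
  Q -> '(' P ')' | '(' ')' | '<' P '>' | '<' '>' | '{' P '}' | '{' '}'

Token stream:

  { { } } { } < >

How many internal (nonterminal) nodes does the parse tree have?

[P [Q { [P [Q { }]] }] [P [Q { }] [P [Q < >]]]]

8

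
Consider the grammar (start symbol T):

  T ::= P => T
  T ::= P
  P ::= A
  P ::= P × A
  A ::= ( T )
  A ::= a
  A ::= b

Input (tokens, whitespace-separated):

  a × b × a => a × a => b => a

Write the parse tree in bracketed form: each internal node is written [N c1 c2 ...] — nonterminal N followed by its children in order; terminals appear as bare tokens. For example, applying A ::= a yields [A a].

[T [P [P [P [A a]] × [A b]] × [A a]] => [T [P [P [A a]] × [A a]] => [T [P [A b]] => [T [P [A a]]]]]]

T
P => T
P × A => T
P × A × A => T
A × A × A => T
a × A × A => T
a × b × A => T
a × b × a => T
a × b × a => P => T
a × b × a => P × A => T
a × b × a => A × A => T
a × b × a => a × A => T
a × b × a => a × a => T
a × b × a => a × a => P => T
a × b × a => a × a => A => T
a × b × a => a × a => b => T
a × b × a => a × a => b => P
a × b × a => a × a => b => A
a × b × a => a × a => b => a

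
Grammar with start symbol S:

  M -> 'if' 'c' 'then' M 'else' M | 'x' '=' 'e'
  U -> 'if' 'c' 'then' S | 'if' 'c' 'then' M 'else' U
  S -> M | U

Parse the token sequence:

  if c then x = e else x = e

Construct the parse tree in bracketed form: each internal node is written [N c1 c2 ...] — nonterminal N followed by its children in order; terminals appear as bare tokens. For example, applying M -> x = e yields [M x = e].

S
M
if c then M else M
if c then x = e else M
if c then x = e else x = e

[S [M if c then [M x = e] else [M x = e]]]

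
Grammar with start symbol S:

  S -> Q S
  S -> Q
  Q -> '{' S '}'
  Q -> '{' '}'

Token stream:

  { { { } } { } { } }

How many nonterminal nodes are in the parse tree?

10

[S [Q { [S [Q { [S [Q { }]] }] [S [Q { }] [S [Q { }]]]] }]]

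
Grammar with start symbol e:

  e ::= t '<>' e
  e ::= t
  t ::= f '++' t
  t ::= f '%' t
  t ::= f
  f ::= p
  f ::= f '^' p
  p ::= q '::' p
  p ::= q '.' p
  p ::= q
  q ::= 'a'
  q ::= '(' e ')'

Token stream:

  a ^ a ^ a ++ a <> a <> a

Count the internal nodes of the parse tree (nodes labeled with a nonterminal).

[e [t [f [f [f [p [q a]]] ^ [p [q a]]] ^ [p [q a]]] ++ [t [f [p [q a]]]]] <> [e [t [f [p [q a]]]] <> [e [t [f [p [q a]]]]]]]

25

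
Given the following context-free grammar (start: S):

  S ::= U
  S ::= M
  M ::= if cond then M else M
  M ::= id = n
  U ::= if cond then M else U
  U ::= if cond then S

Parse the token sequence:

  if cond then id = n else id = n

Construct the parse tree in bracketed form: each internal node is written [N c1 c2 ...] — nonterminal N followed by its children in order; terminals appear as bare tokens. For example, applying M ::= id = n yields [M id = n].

S
M
if cond then M else M
if cond then id = n else M
if cond then id = n else id = n

[S [M if cond then [M id = n] else [M id = n]]]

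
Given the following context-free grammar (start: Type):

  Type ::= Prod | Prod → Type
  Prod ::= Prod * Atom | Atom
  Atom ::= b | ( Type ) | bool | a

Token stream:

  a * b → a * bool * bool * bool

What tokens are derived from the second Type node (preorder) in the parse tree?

[Type [Prod [Prod [Atom a]] * [Atom b]] → [Type [Prod [Prod [Prod [Prod [Atom a]] * [Atom bool]] * [Atom bool]] * [Atom bool]]]]

a * bool * bool * bool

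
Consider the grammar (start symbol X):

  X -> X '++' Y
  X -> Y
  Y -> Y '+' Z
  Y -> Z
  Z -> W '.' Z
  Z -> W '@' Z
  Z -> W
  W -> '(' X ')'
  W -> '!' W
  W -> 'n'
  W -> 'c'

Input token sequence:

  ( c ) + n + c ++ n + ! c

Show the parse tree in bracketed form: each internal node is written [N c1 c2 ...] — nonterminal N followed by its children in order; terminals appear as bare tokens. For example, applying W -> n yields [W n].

X
X ++ Y
Y ++ Y
Y + Z ++ Y
Y + Z + Z ++ Y
Z + Z + Z ++ Y
W + Z + Z ++ Y
( X ) + Z + Z ++ Y
( Y ) + Z + Z ++ Y
( Z ) + Z + Z ++ Y
( W ) + Z + Z ++ Y
( c ) + Z + Z ++ Y
( c ) + W + Z ++ Y
( c ) + n + Z ++ Y
( c ) + n + W ++ Y
( c ) + n + c ++ Y
( c ) + n + c ++ Y + Z
( c ) + n + c ++ Z + Z
( c ) + n + c ++ W + Z
( c ) + n + c ++ n + Z
( c ) + n + c ++ n + W
( c ) + n + c ++ n + ! W
( c ) + n + c ++ n + ! c

[X [X [Y [Y [Y [Z [W ( [X [Y [Z [W c]]]] )]]] + [Z [W n]]] + [Z [W c]]]] ++ [Y [Y [Z [W n]]] + [Z [W ! [W c]]]]]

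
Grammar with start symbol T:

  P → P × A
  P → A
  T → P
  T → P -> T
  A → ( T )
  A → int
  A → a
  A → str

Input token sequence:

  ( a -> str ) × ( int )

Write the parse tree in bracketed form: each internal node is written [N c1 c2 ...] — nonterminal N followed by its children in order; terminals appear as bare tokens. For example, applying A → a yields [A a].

[T [P [P [A ( [T [P [A a]] -> [T [P [A str]]]] )]] × [A ( [T [P [A int]]] )]]]

T
P
P × A
A × A
( T ) × A
( P -> T ) × A
( A -> T ) × A
( a -> T ) × A
( a -> P ) × A
( a -> A ) × A
( a -> str ) × A
( a -> str ) × ( T )
( a -> str ) × ( P )
( a -> str ) × ( A )
( a -> str ) × ( int )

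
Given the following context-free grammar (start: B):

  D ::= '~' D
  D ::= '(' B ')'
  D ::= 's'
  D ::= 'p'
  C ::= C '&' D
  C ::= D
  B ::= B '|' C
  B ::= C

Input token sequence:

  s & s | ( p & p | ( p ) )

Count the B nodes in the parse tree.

5

[B [B [C [C [D s]] & [D s]]] | [C [D ( [B [B [C [C [D p]] & [D p]]] | [C [D ( [B [C [D p]]] )]]] )]]]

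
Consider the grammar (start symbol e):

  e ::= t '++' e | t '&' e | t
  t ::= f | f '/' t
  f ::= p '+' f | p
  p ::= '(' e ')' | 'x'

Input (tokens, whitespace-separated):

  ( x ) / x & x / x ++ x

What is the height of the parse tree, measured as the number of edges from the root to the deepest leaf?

8

[e [t [f [p ( [e [t [f [p x]]]] )]] / [t [f [p x]]]] & [e [t [f [p x]] / [t [f [p x]]]] ++ [e [t [f [p x]]]]]]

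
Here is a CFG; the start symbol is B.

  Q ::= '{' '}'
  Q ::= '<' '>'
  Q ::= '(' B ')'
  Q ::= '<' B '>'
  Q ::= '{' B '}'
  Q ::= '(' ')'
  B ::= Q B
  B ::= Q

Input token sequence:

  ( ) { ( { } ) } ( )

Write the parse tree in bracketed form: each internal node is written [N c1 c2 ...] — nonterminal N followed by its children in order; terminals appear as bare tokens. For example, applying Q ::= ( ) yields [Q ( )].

[B [Q ( )] [B [Q { [B [Q ( [B [Q { }]] )]] }] [B [Q ( )]]]]

B
Q B
( ) B
( ) Q B
( ) { B } B
( ) { Q } B
( ) { ( B ) } B
( ) { ( Q ) } B
( ) { ( { } ) } B
( ) { ( { } ) } Q
( ) { ( { } ) } ( )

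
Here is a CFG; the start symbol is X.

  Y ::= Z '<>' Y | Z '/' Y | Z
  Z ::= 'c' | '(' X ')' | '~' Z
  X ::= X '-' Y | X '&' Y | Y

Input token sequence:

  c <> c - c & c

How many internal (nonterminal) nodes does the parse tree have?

[X [X [X [Y [Z c] <> [Y [Z c]]]] - [Y [Z c]]] & [Y [Z c]]]

11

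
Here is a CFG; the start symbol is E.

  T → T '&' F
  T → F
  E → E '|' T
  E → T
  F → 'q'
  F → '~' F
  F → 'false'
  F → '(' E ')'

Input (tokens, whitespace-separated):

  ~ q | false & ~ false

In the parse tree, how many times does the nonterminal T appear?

3

[E [E [T [F ~ [F q]]]] | [T [T [F false]] & [F ~ [F false]]]]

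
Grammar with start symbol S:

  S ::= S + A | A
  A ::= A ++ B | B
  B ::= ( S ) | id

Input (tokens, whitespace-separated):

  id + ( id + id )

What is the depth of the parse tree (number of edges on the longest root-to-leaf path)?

7

[S [S [A [B id]]] + [A [B ( [S [S [A [B id]]] + [A [B id]]] )]]]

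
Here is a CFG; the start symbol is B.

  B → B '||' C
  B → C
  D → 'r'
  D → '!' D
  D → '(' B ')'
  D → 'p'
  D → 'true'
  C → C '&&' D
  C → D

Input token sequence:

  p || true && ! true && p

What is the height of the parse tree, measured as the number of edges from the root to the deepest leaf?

5

[B [B [C [D p]]] || [C [C [C [D true]] && [D ! [D true]]] && [D p]]]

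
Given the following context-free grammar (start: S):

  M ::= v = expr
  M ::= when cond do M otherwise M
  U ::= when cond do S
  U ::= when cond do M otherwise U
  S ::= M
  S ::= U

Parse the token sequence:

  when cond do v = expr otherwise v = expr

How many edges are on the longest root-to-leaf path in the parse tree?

3

[S [M when cond do [M v = expr] otherwise [M v = expr]]]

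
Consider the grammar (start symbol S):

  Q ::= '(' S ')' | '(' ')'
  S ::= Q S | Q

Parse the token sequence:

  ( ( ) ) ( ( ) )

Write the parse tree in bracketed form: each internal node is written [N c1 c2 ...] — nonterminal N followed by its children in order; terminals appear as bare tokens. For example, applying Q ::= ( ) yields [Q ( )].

S
Q S
( S ) S
( Q ) S
( ( ) ) S
( ( ) ) Q
( ( ) ) ( S )
( ( ) ) ( Q )
( ( ) ) ( ( ) )

[S [Q ( [S [Q ( )]] )] [S [Q ( [S [Q ( )]] )]]]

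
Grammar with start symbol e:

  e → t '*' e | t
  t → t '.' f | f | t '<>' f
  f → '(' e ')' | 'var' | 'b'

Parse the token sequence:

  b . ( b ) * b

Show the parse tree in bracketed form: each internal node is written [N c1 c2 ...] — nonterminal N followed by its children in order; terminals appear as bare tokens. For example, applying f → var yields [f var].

e
t * e
t . f * e
f . f * e
b . f * e
b . ( e ) * e
b . ( t ) * e
b . ( f ) * e
b . ( b ) * e
b . ( b ) * t
b . ( b ) * f
b . ( b ) * b

[e [t [t [f b]] . [f ( [e [t [f b]]] )]] * [e [t [f b]]]]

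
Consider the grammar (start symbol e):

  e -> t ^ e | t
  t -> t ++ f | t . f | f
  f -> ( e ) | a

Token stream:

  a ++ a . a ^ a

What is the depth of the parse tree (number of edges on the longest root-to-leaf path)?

[e [t [t [t [f a]] ++ [f a]] . [f a]] ^ [e [t [f a]]]]

5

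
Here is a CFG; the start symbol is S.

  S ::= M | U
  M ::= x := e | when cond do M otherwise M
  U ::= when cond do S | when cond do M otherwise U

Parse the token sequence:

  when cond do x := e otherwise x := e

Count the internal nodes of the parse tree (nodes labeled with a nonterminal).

[S [M when cond do [M x := e] otherwise [M x := e]]]

4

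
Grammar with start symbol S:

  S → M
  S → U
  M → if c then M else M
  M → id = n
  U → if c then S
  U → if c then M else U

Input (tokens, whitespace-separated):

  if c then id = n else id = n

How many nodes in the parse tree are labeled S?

1

[S [M if c then [M id = n] else [M id = n]]]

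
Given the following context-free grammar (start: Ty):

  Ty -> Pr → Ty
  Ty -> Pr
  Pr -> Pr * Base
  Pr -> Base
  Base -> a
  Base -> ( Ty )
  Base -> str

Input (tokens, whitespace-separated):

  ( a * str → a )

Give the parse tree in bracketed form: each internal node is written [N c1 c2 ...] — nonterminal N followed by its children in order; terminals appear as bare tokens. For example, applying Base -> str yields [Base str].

Ty
Pr
Base
( Ty )
( Pr → Ty )
( Pr * Base → Ty )
( Base * Base → Ty )
( a * Base → Ty )
( a * str → Ty )
( a * str → Pr )
( a * str → Base )
( a * str → a )

[Ty [Pr [Base ( [Ty [Pr [Pr [Base a]] * [Base str]] → [Ty [Pr [Base a]]]] )]]]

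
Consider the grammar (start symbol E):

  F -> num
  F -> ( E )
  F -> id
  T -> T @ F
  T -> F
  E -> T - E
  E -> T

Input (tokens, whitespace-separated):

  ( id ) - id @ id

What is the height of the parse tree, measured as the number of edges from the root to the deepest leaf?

6

[E [T [F ( [E [T [F id]]] )]] - [E [T [T [F id]] @ [F id]]]]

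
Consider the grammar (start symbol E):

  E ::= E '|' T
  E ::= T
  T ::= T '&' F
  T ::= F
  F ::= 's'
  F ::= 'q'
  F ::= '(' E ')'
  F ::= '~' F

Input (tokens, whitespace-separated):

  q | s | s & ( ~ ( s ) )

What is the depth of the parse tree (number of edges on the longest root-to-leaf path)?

10

[E [E [E [T [F q]]] | [T [F s]]] | [T [T [F s]] & [F ( [E [T [F ~ [F ( [E [T [F s]]] )]]]] )]]]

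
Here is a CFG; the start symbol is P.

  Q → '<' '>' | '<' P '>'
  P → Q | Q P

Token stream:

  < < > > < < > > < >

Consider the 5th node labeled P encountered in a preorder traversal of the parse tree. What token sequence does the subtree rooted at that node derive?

[P [Q < [P [Q < >]] >] [P [Q < [P [Q < >]] >] [P [Q < >]]]]

< >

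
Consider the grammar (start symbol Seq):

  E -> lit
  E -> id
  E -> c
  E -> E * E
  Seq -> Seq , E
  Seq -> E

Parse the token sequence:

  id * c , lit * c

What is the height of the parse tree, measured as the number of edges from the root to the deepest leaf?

4

[Seq [Seq [E [E id] * [E c]]] , [E [E lit] * [E c]]]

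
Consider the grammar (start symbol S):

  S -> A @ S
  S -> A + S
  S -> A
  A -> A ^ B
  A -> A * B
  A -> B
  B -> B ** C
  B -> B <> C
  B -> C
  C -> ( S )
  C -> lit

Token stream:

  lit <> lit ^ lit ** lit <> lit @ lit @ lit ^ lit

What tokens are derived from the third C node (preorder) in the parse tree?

[S [A [A [B [B [C lit]] <> [C lit]]] ^ [B [B [B [C lit]] ** [C lit]] <> [C lit]]] @ [S [A [B [C lit]]] @ [S [A [A [B [C lit]]] ^ [B [C lit]]]]]]

lit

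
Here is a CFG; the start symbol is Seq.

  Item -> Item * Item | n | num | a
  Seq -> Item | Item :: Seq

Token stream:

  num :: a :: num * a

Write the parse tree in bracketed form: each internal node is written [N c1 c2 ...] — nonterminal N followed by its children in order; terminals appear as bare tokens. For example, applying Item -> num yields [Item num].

[Seq [Item num] :: [Seq [Item a] :: [Seq [Item [Item num] * [Item a]]]]]

Seq
Item :: Seq
num :: Seq
num :: Item :: Seq
num :: a :: Seq
num :: a :: Item
num :: a :: Item * Item
num :: a :: num * Item
num :: a :: num * a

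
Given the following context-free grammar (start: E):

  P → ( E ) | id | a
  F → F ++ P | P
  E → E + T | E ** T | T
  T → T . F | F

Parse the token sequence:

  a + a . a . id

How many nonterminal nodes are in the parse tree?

[E [E [T [F [P a]]]] + [T [T [T [F [P a]]] . [F [P a]]] . [F [P id]]]]

14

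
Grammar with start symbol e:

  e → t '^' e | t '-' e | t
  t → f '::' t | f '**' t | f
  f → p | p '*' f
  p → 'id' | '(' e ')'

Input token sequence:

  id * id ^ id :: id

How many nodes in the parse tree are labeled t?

[e [t [f [p id] * [f [p id]]]] ^ [e [t [f [p id]] :: [t [f [p id]]]]]]

3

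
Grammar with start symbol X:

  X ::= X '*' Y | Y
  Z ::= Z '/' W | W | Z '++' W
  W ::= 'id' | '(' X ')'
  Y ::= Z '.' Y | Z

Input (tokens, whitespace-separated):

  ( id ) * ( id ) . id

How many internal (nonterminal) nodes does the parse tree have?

19

[X [X [Y [Z [W ( [X [Y [Z [W id]]]] )]]]] * [Y [Z [W ( [X [Y [Z [W id]]]] )]] . [Y [Z [W id]]]]]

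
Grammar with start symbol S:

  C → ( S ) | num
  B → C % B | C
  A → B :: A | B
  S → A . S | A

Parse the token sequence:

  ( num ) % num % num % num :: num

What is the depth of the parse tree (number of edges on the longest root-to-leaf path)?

[S [A [B [C ( [S [A [B [C num]]]] )] % [B [C num] % [B [C num] % [B [C num]]]]] :: [A [B [C num]]]]]

8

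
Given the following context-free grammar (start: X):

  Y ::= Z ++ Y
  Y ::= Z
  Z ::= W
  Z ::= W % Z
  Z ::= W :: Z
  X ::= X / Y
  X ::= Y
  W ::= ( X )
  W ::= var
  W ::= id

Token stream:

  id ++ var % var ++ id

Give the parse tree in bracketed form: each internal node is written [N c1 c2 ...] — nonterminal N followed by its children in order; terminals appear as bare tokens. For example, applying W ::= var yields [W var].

X
Y
Z ++ Y
W ++ Y
id ++ Y
id ++ Z ++ Y
id ++ W % Z ++ Y
id ++ var % Z ++ Y
id ++ var % W ++ Y
id ++ var % var ++ Y
id ++ var % var ++ Z
id ++ var % var ++ W
id ++ var % var ++ id

[X [Y [Z [W id]] ++ [Y [Z [W var] % [Z [W var]]] ++ [Y [Z [W id]]]]]]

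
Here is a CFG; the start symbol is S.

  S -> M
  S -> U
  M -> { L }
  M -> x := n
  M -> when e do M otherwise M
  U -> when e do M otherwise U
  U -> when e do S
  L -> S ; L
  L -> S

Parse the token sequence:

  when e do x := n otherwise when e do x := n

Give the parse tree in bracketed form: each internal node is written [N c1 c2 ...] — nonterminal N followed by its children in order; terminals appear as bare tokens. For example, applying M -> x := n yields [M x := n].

S
U
when e do M otherwise U
when e do x := n otherwise U
when e do x := n otherwise when e do S
when e do x := n otherwise when e do M
when e do x := n otherwise when e do x := n

[S [U when e do [M x := n] otherwise [U when e do [S [M x := n]]]]]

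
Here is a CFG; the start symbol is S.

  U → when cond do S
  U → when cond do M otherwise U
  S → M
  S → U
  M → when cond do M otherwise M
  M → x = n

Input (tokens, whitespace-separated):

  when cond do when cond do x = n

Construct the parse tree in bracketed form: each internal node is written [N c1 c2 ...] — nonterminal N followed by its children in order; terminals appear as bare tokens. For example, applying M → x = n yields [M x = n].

[S [U when cond do [S [U when cond do [S [M x = n]]]]]]

S
U
when cond do S
when cond do U
when cond do when cond do S
when cond do when cond do M
when cond do when cond do x = n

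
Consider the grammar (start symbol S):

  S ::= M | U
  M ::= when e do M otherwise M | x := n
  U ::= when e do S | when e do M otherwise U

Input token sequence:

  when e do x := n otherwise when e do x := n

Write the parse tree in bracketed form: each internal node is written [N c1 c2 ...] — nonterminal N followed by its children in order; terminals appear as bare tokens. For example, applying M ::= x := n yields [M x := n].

[S [U when e do [M x := n] otherwise [U when e do [S [M x := n]]]]]

S
U
when e do M otherwise U
when e do x := n otherwise U
when e do x := n otherwise when e do S
when e do x := n otherwise when e do M
when e do x := n otherwise when e do x := n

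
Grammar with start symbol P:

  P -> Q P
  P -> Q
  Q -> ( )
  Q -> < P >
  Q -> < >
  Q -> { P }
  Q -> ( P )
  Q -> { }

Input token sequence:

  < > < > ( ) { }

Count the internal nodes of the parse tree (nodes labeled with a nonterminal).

8

[P [Q < >] [P [Q < >] [P [Q ( )] [P [Q { }]]]]]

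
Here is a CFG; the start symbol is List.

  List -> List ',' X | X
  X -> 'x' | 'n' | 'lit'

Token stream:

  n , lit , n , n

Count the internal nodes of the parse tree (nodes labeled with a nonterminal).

8

[List [List [List [List [X n]] , [X lit]] , [X n]] , [X n]]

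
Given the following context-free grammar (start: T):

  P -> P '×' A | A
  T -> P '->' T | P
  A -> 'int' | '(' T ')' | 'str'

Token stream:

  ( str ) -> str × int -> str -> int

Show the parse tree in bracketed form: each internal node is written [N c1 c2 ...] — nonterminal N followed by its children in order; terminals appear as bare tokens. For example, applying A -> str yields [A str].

[T [P [A ( [T [P [A str]]] )]] -> [T [P [P [A str]] × [A int]] -> [T [P [A str]] -> [T [P [A int]]]]]]

T
P -> T
A -> T
( T ) -> T
( P ) -> T
( A ) -> T
( str ) -> T
( str ) -> P -> T
( str ) -> P × A -> T
( str ) -> A × A -> T
( str ) -> str × A -> T
( str ) -> str × int -> T
( str ) -> str × int -> P -> T
( str ) -> str × int -> A -> T
( str ) -> str × int -> str -> T
( str ) -> str × int -> str -> P
( str ) -> str × int -> str -> A
( str ) -> str × int -> str -> int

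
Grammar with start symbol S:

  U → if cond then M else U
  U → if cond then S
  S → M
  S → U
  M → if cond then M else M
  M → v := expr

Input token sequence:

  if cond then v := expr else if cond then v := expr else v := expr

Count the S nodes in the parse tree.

[S [M if cond then [M v := expr] else [M if cond then [M v := expr] else [M v := expr]]]]

1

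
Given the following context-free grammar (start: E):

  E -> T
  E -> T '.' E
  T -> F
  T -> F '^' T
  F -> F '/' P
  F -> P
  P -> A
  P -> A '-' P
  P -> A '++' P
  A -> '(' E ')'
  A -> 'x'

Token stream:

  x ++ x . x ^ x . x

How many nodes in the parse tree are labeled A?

5

[E [T [F [P [A x] ++ [P [A x]]]]] . [E [T [F [P [A x]]] ^ [T [F [P [A x]]]]] . [E [T [F [P [A x]]]]]]]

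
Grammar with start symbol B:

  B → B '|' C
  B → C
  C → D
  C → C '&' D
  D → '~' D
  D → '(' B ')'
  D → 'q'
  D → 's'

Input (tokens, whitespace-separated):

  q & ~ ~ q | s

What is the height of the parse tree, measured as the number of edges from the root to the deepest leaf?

[B [B [C [C [D q]] & [D ~ [D ~ [D q]]]]] | [C [D s]]]

6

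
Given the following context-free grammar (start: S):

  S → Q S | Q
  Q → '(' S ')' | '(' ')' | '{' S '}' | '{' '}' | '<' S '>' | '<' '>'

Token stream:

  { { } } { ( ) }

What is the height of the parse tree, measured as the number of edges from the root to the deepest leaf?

5

[S [Q { [S [Q { }]] }] [S [Q { [S [Q ( )]] }]]]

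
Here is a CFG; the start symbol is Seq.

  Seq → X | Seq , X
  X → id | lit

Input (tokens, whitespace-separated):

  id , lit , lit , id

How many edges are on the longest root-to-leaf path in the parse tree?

5

[Seq [Seq [Seq [Seq [X id]] , [X lit]] , [X lit]] , [X id]]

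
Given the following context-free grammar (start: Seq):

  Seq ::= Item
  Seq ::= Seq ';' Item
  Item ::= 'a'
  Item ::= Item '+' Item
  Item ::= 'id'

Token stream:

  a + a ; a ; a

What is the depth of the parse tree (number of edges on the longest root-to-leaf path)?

5

[Seq [Seq [Seq [Item [Item a] + [Item a]]] ; [Item a]] ; [Item a]]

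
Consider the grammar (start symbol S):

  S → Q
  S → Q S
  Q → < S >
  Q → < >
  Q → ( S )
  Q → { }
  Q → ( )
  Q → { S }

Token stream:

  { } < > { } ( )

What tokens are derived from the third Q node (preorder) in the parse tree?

{ }

[S [Q { }] [S [Q < >] [S [Q { }] [S [Q ( )]]]]]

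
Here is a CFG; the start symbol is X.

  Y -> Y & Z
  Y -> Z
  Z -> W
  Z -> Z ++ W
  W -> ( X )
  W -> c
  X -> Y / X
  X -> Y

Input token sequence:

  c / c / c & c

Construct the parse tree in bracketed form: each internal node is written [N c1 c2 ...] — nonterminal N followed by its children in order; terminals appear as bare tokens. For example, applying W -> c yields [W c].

X
Y / X
Z / X
W / X
c / X
c / Y / X
c / Z / X
c / W / X
c / c / X
c / c / Y
c / c / Y & Z
c / c / Z & Z
c / c / W & Z
c / c / c & Z
c / c / c & W
c / c / c & c

[X [Y [Z [W c]]] / [X [Y [Z [W c]]] / [X [Y [Y [Z [W c]]] & [Z [W c]]]]]]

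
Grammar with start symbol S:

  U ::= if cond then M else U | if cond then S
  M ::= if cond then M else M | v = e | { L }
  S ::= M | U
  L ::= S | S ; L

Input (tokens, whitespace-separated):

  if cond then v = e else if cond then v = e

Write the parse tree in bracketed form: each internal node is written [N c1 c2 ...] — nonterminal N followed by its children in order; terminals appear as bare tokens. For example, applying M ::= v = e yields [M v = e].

[S [U if cond then [M v = e] else [U if cond then [S [M v = e]]]]]

S
U
if cond then M else U
if cond then v = e else U
if cond then v = e else if cond then S
if cond then v = e else if cond then M
if cond then v = e else if cond then v = e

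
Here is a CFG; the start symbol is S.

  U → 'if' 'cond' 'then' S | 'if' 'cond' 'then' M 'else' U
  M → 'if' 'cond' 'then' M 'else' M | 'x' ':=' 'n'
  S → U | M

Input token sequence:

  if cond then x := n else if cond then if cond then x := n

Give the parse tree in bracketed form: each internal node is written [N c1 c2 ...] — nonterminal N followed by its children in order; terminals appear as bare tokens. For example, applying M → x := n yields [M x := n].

S
U
if cond then M else U
if cond then x := n else U
if cond then x := n else if cond then S
if cond then x := n else if cond then U
if cond then x := n else if cond then if cond then S
if cond then x := n else if cond then if cond then M
if cond then x := n else if cond then if cond then x := n

[S [U if cond then [M x := n] else [U if cond then [S [U if cond then [S [M x := n]]]]]]]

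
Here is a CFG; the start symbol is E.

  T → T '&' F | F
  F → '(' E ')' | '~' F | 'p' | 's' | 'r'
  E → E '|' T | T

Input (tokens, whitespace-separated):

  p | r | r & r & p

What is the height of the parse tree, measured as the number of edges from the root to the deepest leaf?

5

[E [E [E [T [F p]]] | [T [F r]]] | [T [T [T [F r]] & [F r]] & [F p]]]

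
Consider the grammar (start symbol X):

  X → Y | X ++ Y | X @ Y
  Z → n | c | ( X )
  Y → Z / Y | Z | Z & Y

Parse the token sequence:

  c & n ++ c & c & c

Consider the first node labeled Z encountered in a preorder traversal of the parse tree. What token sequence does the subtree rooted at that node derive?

[X [X [Y [Z c] & [Y [Z n]]]] ++ [Y [Z c] & [Y [Z c] & [Y [Z c]]]]]

c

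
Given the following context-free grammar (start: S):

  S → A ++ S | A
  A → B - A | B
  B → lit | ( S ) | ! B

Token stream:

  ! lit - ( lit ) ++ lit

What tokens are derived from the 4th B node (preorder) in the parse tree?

lit

[S [A [B ! [B lit]] - [A [B ( [S [A [B lit]]] )]]] ++ [S [A [B lit]]]]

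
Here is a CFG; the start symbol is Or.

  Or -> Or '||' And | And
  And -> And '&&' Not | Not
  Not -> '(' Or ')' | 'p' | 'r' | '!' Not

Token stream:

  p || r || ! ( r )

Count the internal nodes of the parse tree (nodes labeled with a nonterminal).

13

[Or [Or [Or [And [Not p]]] || [And [Not r]]] || [And [Not ! [Not ( [Or [And [Not r]]] )]]]]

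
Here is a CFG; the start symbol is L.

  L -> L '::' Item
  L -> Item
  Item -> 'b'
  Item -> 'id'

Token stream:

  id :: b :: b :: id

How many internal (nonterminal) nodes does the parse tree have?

[L [L [L [L [Item id]] :: [Item b]] :: [Item b]] :: [Item id]]

8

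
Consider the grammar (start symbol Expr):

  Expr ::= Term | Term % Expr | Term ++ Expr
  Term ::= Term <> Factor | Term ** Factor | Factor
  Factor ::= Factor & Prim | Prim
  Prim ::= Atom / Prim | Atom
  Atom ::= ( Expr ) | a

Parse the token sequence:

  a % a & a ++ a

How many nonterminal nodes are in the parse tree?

[Expr [Term [Factor [Prim [Atom a]]]] % [Expr [Term [Factor [Factor [Prim [Atom a]]] & [Prim [Atom a]]]] ++ [Expr [Term [Factor [Prim [Atom a]]]]]]]

18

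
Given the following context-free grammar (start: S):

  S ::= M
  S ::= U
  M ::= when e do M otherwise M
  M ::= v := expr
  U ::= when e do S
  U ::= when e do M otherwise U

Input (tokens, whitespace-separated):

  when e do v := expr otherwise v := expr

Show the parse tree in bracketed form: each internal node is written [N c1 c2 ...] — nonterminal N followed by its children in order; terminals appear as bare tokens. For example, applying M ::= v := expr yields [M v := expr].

[S [M when e do [M v := expr] otherwise [M v := expr]]]

S
M
when e do M otherwise M
when e do v := expr otherwise M
when e do v := expr otherwise v := expr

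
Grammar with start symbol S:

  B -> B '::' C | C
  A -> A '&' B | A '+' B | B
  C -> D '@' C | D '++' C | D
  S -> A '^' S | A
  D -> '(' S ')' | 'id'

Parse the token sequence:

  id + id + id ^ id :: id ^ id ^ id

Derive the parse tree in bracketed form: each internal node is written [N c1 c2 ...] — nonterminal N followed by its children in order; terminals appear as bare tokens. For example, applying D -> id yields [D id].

[S [A [A [A [B [C [D id]]]] + [B [C [D id]]]] + [B [C [D id]]]] ^ [S [A [B [B [C [D id]]] :: [C [D id]]]] ^ [S [A [B [C [D id]]]] ^ [S [A [B [C [D id]]]]]]]]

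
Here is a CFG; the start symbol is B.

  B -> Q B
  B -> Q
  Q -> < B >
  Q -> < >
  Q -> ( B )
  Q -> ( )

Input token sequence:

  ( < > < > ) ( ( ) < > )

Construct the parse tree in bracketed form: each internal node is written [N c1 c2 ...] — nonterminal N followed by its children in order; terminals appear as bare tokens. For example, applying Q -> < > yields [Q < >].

B
Q B
( B ) B
( Q B ) B
( < > B ) B
( < > Q ) B
( < > < > ) B
( < > < > ) Q
( < > < > ) ( B )
( < > < > ) ( Q B )
( < > < > ) ( ( ) B )
( < > < > ) ( ( ) Q )
( < > < > ) ( ( ) < > )

[B [Q ( [B [Q < >] [B [Q < >]]] )] [B [Q ( [B [Q ( )] [B [Q < >]]] )]]]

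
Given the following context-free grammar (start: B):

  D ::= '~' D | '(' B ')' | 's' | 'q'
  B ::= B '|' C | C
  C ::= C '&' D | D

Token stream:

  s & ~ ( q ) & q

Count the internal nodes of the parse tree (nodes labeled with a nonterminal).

11

[B [C [C [C [D s]] & [D ~ [D ( [B [C [D q]]] )]]] & [D q]]]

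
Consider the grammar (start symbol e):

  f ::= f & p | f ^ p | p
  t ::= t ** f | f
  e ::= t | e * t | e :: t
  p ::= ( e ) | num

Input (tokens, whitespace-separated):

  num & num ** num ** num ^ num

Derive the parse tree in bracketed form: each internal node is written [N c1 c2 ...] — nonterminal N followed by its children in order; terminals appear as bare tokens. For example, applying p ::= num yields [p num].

[e [t [t [t [f [f [p num]] & [p num]]] ** [f [p num]]] ** [f [f [p num]] ^ [p num]]]]

e
t
t ** f
t ** f ** f
f ** f ** f
f & p ** f ** f
p & p ** f ** f
num & p ** f ** f
num & num ** f ** f
num & num ** p ** f
num & num ** num ** f
num & num ** num ** f ^ p
num & num ** num ** p ^ p
num & num ** num ** num ^ p
num & num ** num ** num ^ num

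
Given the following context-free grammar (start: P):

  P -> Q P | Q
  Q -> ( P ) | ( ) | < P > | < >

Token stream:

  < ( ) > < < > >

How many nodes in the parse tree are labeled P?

4

[P [Q < [P [Q ( )]] >] [P [Q < [P [Q < >]] >]]]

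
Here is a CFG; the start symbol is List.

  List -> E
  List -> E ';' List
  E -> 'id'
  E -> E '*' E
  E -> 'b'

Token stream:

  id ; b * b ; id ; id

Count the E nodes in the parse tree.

6

[List [E id] ; [List [E [E b] * [E b]] ; [List [E id] ; [List [E id]]]]]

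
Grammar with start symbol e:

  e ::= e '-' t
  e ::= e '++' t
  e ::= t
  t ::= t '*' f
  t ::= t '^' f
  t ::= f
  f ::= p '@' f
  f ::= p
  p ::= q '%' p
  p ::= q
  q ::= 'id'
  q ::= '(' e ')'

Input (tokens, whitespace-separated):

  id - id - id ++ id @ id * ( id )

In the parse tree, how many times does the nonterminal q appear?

[e [e [e [e [t [f [p [q id]]]]] - [t [f [p [q id]]]]] - [t [f [p [q id]]]]] ++ [t [t [f [p [q id]] @ [f [p [q id]]]]] * [f [p [q ( [e [t [f [p [q id]]]]] )]]]]]

7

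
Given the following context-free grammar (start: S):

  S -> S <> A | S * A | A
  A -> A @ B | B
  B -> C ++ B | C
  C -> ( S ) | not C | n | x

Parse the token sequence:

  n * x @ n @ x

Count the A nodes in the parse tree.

4

[S [S [A [B [C n]]]] * [A [A [A [B [C x]]] @ [B [C n]]] @ [B [C x]]]]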